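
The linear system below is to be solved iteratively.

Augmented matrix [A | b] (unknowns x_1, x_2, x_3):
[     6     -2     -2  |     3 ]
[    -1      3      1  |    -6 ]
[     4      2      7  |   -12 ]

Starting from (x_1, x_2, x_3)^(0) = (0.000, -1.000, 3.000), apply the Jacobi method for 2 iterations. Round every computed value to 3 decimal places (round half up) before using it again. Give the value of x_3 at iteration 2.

Iteration 1:
  x_1 = (3 - (-2)·-1.000 - (-2)·3.000) / (6) = 1.167
  x_2 = (-6 - (-1)·0.000 - (1)·3.000) / (3) = -3.000
  x_3 = (-12 - (4)·0.000 - (2)·-1.000) / (7) = -1.429
Iteration 2:
  x_1 = (3 - (-2)·-3.000 - (-2)·-1.429) / (6) = -0.976
  x_2 = (-6 - (-1)·1.167 - (1)·-1.429) / (3) = -1.135
  x_3 = (-12 - (4)·1.167 - (2)·-3.000) / (7) = -1.524

-1.524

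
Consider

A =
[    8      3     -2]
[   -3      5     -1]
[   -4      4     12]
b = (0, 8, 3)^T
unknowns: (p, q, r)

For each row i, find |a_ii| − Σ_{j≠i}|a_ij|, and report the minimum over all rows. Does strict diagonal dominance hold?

1

row 1: |8| − (3+2) = 3
row 2: |5| − (3+1) = 1
row 3: |12| − (4+4) = 4
minimum over rows = 1 → strictly diagonally dominant (convergence guaranteed)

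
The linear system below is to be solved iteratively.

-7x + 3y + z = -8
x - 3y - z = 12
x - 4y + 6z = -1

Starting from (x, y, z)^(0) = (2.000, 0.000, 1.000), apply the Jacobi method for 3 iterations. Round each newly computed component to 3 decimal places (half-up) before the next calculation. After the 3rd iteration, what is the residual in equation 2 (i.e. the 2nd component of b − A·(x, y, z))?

0.692

Iteration 1:
  x = (-8 - (3)·0.000 - (1)·1.000) / (-7) = 1.286
  y = (12 - (1)·2.000 - (-1)·1.000) / (-3) = -3.667
  z = (-1 - (1)·2.000 - (-4)·0.000) / (6) = -0.500
Iteration 2:
  x = (-8 - (3)·-3.667 - (1)·-0.500) / (-7) = -0.500
  y = (12 - (1)·1.286 - (-1)·-0.500) / (-3) = -3.405
  z = (-1 - (1)·1.286 - (-4)·-3.667) / (6) = -2.826
Iteration 3:
  x = (-8 - (3)·-3.405 - (1)·-2.826) / (-7) = -0.720
  y = (12 - (1)·-0.500 - (-1)·-2.826) / (-3) = -3.225
  z = (-1 - (1)·-0.500 - (-4)·-3.405) / (6) = -2.353
Residual b − A·x = (-1.012, 0.692, 0.938)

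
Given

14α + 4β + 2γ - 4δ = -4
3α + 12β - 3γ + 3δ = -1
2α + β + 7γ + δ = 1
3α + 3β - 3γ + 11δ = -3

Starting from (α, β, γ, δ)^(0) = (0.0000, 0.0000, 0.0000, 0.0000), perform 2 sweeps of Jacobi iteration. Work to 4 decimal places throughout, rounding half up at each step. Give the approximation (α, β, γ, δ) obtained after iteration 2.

Iteration 1:
  α = (-4 - (4)·0.0000 - (2)·0.0000 - (-4)·0.0000) / (14) = -0.2857
  β = (-1 - (3)·0.0000 - (-3)·0.0000 - (3)·0.0000) / (12) = -0.0833
  γ = (1 - (2)·0.0000 - (1)·0.0000 - (1)·0.0000) / (7) = 0.1429
  δ = (-3 - (3)·0.0000 - (3)·0.0000 - (-3)·0.0000) / (11) = -0.2727
Iteration 2:
  α = (-4 - (4)·-0.0833 - (2)·0.1429 - (-4)·-0.2727) / (14) = -0.3602
  β = (-1 - (3)·-0.2857 - (-3)·0.1429 - (3)·-0.2727) / (12) = 0.0920
  γ = (1 - (2)·-0.2857 - (1)·-0.0833 - (1)·-0.2727) / (7) = 0.2753
  δ = (-3 - (3)·-0.2857 - (3)·-0.0833 - (-3)·0.1429) / (11) = -0.1331

(-0.3602, 0.0920, 0.2753, -0.1331)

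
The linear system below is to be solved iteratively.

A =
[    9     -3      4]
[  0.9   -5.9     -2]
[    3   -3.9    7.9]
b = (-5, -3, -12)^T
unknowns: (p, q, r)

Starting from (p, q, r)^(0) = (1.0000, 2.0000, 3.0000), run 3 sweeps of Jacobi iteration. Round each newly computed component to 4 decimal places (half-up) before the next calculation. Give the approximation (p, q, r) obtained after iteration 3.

Iteration 1:
  p = (-5 - (-3)·2.0000 - (4)·3.0000) / (9) = -1.2222
  q = (-3 - (0.9)·1.0000 - (-2)·3.0000) / (-5.9) = -0.3559
  r = (-12 - (3)·1.0000 - (-3.9)·2.0000) / (7.9) = -0.9114
Iteration 2:
  p = (-5 - (-3)·-0.3559 - (4)·-0.9114) / (9) = -0.2691
  q = (-3 - (0.9)·-1.2222 - (-2)·-0.9114) / (-5.9) = 0.6310
  r = (-12 - (3)·-1.2222 - (-3.9)·-0.3559) / (7.9) = -1.2306
Iteration 3:
  p = (-5 - (-3)·0.6310 - (4)·-1.2306) / (9) = 0.2017
  q = (-3 - (0.9)·-0.2691 - (-2)·-1.2306) / (-5.9) = 0.8846
  r = (-12 - (3)·-0.2691 - (-3.9)·0.6310) / (7.9) = -1.1053

(0.2017, 0.8846, -1.1053)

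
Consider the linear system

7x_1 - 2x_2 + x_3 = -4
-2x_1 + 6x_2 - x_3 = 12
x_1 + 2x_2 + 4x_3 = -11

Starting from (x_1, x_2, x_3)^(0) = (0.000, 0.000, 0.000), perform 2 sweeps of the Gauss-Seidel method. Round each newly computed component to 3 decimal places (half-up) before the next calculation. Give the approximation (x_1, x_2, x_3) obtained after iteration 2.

Iteration 1:
  x_1 = (-4 - (-2)·0.000 - (1)·0.000) / (7) = -0.571
  x_2 = (12 - (-2)·-0.571 - (-1)·0.000) / (6) = 1.810
  x_3 = (-11 - (1)·-0.571 - (2)·1.810) / (4) = -3.512
Iteration 2:
  x_1 = (-4 - (-2)·1.810 - (1)·-3.512) / (7) = 0.447
  x_2 = (12 - (-2)·0.447 - (-1)·-3.512) / (6) = 1.564
  x_3 = (-11 - (1)·0.447 - (2)·1.564) / (4) = -3.644

(0.447, 1.564, -3.644)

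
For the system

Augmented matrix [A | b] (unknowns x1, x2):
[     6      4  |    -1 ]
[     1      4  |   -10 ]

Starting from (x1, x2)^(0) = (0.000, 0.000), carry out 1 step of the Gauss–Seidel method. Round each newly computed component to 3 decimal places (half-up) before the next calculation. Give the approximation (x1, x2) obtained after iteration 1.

Iteration 1:
  x1 = (-1 - (4)·0.000) / (6) = -0.167
  x2 = (-10 - (1)·-0.167) / (4) = -2.458

(-0.167, -2.458)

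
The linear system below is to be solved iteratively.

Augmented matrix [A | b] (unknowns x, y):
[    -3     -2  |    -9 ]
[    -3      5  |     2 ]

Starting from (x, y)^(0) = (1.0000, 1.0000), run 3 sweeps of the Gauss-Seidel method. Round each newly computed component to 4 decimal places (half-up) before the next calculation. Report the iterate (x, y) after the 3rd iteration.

(2.0133, 1.6080)

Iteration 1:
  x = (-9 - (-2)·1.0000) / (-3) = 2.3333
  y = (2 - (-3)·2.3333) / (5) = 1.8000
Iteration 2:
  x = (-9 - (-2)·1.8000) / (-3) = 1.8000
  y = (2 - (-3)·1.8000) / (5) = 1.4800
Iteration 3:
  x = (-9 - (-2)·1.4800) / (-3) = 2.0133
  y = (2 - (-3)·2.0133) / (5) = 1.6080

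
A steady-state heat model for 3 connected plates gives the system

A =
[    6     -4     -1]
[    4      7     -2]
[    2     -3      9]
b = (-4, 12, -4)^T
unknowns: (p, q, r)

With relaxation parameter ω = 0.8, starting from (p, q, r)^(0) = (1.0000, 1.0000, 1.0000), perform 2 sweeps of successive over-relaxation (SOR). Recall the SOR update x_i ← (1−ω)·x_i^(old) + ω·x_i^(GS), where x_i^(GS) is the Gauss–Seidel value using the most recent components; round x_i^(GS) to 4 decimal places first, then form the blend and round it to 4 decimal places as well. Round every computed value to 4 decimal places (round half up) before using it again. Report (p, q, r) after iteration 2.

Iteration 1:
  p: GS value = (-4 - (-4)·1.0000 - (-1)·1.0000) / (6) = 0.1667;  p ← (1−ω)·1.0000 + ω·0.1667 = 0.3334
  q: GS value = (12 - (4)·0.3334 - (-2)·1.0000) / (7) = 1.8095;  q ← (1−ω)·1.0000 + ω·1.8095 = 1.6476
  r: GS value = (-4 - (2)·0.3334 - (-3)·1.6476) / (9) = 0.0307;  r ← (1−ω)·1.0000 + ω·0.0307 = 0.2246
Iteration 2:
  p: GS value = (-4 - (-4)·1.6476 - (-1)·0.2246) / (6) = 0.4692;  p ← (1−ω)·0.3334 + ω·0.4692 = 0.4420
  q: GS value = (12 - (4)·0.4420 - (-2)·0.2246) / (7) = 1.5259;  q ← (1−ω)·1.6476 + ω·1.5259 = 1.5502
  r: GS value = (-4 - (2)·0.4420 - (-3)·1.5502) / (9) = -0.0259;  r ← (1−ω)·0.2246 + ω·-0.0259 = 0.0242

(0.4420, 1.5502, 0.0242)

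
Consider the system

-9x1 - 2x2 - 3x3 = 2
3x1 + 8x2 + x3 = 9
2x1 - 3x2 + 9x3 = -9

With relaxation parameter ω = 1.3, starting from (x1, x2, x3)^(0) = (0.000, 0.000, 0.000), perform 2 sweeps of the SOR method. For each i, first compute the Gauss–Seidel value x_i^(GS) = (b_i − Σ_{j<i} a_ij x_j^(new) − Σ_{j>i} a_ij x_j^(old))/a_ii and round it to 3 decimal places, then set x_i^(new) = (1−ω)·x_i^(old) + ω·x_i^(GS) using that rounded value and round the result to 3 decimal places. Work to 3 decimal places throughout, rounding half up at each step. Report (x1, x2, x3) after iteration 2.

Iteration 1:
  x1: GS value = (2 - (-2)·0.000 - (-3)·0.000) / (-9) = -0.222;  x1 ← (1−ω)·0.000 + ω·-0.222 = -0.289
  x2: GS value = (9 - (3)·-0.289 - (1)·0.000) / (8) = 1.233;  x2 ← (1−ω)·0.000 + ω·1.233 = 1.603
  x3: GS value = (-9 - (2)·-0.289 - (-3)·1.603) / (9) = -0.401;  x3 ← (1−ω)·0.000 + ω·-0.401 = -0.521
Iteration 2:
  x1: GS value = (2 - (-2)·1.603 - (-3)·-0.521) / (-9) = -0.405;  x1 ← (1−ω)·-0.289 + ω·-0.405 = -0.440
  x2: GS value = (9 - (3)·-0.440 - (1)·-0.521) / (8) = 1.355;  x2 ← (1−ω)·1.603 + ω·1.355 = 1.281
  x3: GS value = (-9 - (2)·-0.440 - (-3)·1.281) / (9) = -0.475;  x3 ← (1−ω)·-0.521 + ω·-0.475 = -0.461

(-0.440, 1.281, -0.461)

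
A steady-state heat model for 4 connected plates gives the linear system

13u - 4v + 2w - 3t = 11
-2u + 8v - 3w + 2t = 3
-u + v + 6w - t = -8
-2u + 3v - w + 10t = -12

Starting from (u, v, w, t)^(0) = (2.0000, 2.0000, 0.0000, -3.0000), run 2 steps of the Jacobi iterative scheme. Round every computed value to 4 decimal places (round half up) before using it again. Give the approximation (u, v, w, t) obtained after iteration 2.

Iteration 1:
  u = (11 - (-4)·2.0000 - (2)·0.0000 - (-3)·-3.0000) / (13) = 0.7692
  v = (3 - (-2)·2.0000 - (-3)·0.0000 - (2)·-3.0000) / (8) = 1.6250
  w = (-8 - (-1)·2.0000 - (1)·2.0000 - (-1)·-3.0000) / (6) = -1.8333
  t = (-12 - (-2)·2.0000 - (3)·2.0000 - (-1)·0.0000) / (10) = -1.4000
Iteration 2:
  u = (11 - (-4)·1.6250 - (2)·-1.8333 - (-3)·-1.4000) / (13) = 1.3051
  v = (3 - (-2)·0.7692 - (-3)·-1.8333 - (2)·-1.4000) / (8) = 0.2298
  w = (-8 - (-1)·0.7692 - (1)·1.6250 - (-1)·-1.4000) / (6) = -1.7093
  t = (-12 - (-2)·0.7692 - (3)·1.6250 - (-1)·-1.8333) / (10) = -1.7170

(1.3051, 0.2298, -1.7093, -1.7170)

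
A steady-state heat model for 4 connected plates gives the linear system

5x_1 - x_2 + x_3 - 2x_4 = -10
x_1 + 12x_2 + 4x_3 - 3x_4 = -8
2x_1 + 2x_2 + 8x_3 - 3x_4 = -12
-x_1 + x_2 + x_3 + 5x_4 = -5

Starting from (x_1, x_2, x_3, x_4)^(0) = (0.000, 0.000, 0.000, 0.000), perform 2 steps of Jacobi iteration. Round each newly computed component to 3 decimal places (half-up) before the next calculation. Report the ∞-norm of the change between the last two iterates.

Iteration 1:
  x_1 = (-10 - (-1)·0.000 - (1)·0.000 - (-2)·0.000) / (5) = -2.000
  x_2 = (-8 - (1)·0.000 - (4)·0.000 - (-3)·0.000) / (12) = -0.667
  x_3 = (-12 - (2)·0.000 - (2)·0.000 - (-3)·0.000) / (8) = -1.500
  x_4 = (-5 - (-1)·0.000 - (1)·0.000 - (1)·0.000) / (5) = -1.000
Iteration 2:
  x_1 = (-10 - (-1)·-0.667 - (1)·-1.500 - (-2)·-1.000) / (5) = -2.233
  x_2 = (-8 - (1)·-2.000 - (4)·-1.500 - (-3)·-1.000) / (12) = -0.250
  x_3 = (-12 - (2)·-2.000 - (2)·-0.667 - (-3)·-1.000) / (8) = -1.208
  x_4 = (-5 - (-1)·-2.000 - (1)·-0.667 - (1)·-1.500) / (5) = -0.967
Change: (-0.233, 0.417, 0.292, 0.033) → max |·| = 0.417

0.417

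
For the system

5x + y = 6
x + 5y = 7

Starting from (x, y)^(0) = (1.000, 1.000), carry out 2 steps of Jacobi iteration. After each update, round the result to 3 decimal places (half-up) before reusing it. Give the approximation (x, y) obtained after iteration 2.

(0.960, 1.200)

Iteration 1:
  x = (6 - (1)·1.000) / (5) = 1.000
  y = (7 - (1)·1.000) / (5) = 1.200
Iteration 2:
  x = (6 - (1)·1.200) / (5) = 0.960
  y = (7 - (1)·1.000) / (5) = 1.200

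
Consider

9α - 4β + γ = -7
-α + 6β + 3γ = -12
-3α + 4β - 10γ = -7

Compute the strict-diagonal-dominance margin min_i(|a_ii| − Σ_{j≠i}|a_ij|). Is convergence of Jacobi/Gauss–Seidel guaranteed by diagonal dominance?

2

row 1: |9| − (4+1) = 4
row 2: |6| − (1+3) = 2
row 3: |-10| − (3+4) = 3
minimum over rows = 2 → strictly diagonally dominant (convergence guaranteed)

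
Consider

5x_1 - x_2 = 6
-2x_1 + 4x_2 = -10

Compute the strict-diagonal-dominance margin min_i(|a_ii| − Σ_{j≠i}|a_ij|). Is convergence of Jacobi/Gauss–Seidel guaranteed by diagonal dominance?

2

row 1: |5| − (1) = 4
row 2: |4| − (2) = 2
minimum over rows = 2 → strictly diagonally dominant (convergence guaranteed)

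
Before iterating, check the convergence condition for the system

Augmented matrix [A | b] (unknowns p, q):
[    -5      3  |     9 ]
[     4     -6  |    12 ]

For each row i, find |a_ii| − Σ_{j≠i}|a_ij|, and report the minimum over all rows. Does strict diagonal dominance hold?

row 1: |-5| − (3) = 2
row 2: |-6| − (4) = 2
minimum over rows = 2 → strictly diagonally dominant (convergence guaranteed)

2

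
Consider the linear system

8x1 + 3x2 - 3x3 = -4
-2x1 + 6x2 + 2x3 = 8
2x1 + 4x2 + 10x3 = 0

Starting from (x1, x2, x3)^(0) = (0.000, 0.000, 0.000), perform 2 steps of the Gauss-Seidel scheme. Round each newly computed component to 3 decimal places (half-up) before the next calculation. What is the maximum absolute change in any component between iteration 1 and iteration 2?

0.575

Iteration 1:
  x1 = (-4 - (3)·0.000 - (-3)·0.000) / (8) = -0.500
  x2 = (8 - (-2)·-0.500 - (2)·0.000) / (6) = 1.167
  x3 = (0 - (2)·-0.500 - (4)·1.167) / (10) = -0.367
Iteration 2:
  x1 = (-4 - (3)·1.167 - (-3)·-0.367) / (8) = -1.075
  x2 = (8 - (-2)·-1.075 - (2)·-0.367) / (6) = 1.097
  x3 = (0 - (2)·-1.075 - (4)·1.097) / (10) = -0.224
Change: (-0.575, -0.070, 0.143) → max |·| = 0.575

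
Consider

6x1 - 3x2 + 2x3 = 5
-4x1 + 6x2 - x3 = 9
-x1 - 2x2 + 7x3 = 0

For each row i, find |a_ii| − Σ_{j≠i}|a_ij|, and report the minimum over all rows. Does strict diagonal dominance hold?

1

row 1: |6| − (3+2) = 1
row 2: |6| − (4+1) = 1
row 3: |7| − (1+2) = 4
minimum over rows = 1 → strictly diagonally dominant (convergence guaranteed)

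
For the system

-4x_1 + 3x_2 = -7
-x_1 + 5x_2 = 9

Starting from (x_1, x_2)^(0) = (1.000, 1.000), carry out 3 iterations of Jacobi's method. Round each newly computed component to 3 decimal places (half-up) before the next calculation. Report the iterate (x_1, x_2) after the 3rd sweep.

(3.475, 2.450)

Iteration 1:
  x_1 = (-7 - (3)·1.000) / (-4) = 2.500
  x_2 = (9 - (-1)·1.000) / (5) = 2.000
Iteration 2:
  x_1 = (-7 - (3)·2.000) / (-4) = 3.250
  x_2 = (9 - (-1)·2.500) / (5) = 2.300
Iteration 3:
  x_1 = (-7 - (3)·2.300) / (-4) = 3.475
  x_2 = (9 - (-1)·3.250) / (5) = 2.450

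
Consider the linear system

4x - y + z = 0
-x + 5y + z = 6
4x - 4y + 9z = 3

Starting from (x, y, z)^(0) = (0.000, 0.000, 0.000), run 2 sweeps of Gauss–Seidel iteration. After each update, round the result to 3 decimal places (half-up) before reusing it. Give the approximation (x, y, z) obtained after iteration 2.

(0.083, 1.043, 0.760)

Iteration 1:
  x = (0 - (-1)·0.000 - (1)·0.000) / (4) = 0.000
  y = (6 - (-1)·0.000 - (1)·0.000) / (5) = 1.200
  z = (3 - (4)·0.000 - (-4)·1.200) / (9) = 0.867
Iteration 2:
  x = (0 - (-1)·1.200 - (1)·0.867) / (4) = 0.083
  y = (6 - (-1)·0.083 - (1)·0.867) / (5) = 1.043
  z = (3 - (4)·0.083 - (-4)·1.043) / (9) = 0.760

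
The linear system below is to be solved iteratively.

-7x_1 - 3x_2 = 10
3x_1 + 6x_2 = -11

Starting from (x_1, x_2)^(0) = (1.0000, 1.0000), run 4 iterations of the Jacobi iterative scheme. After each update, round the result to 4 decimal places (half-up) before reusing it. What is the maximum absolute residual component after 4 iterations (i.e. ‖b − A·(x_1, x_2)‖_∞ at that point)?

Iteration 1:
  x_1 = (10 - (-3)·1.0000) / (-7) = -1.8571
  x_2 = (-11 - (3)·1.0000) / (6) = -2.3333
Iteration 2:
  x_1 = (10 - (-3)·-2.3333) / (-7) = -0.4286
  x_2 = (-11 - (3)·-1.8571) / (6) = -0.9048
Iteration 3:
  x_1 = (10 - (-3)·-0.9048) / (-7) = -1.0408
  x_2 = (-11 - (3)·-0.4286) / (6) = -1.6190
Iteration 4:
  x_1 = (10 - (-3)·-1.6190) / (-7) = -0.7347
  x_2 = (-11 - (3)·-1.0408) / (6) = -1.3129
Residual b − A·x = (0.9184, -0.9185); ∞-norm = 0.9185

0.9185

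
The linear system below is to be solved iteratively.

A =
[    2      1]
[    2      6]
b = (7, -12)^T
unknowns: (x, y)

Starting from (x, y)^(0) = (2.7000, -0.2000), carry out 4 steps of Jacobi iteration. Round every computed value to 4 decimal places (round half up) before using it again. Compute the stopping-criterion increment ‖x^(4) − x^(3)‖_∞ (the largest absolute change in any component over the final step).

Iteration 1:
  x = (7 - (1)·-0.2000) / (2) = 3.6000
  y = (-12 - (2)·2.7000) / (6) = -2.9000
Iteration 2:
  x = (7 - (1)·-2.9000) / (2) = 4.9500
  y = (-12 - (2)·3.6000) / (6) = -3.2000
Iteration 3:
  x = (7 - (1)·-3.2000) / (2) = 5.1000
  y = (-12 - (2)·4.9500) / (6) = -3.6500
Iteration 4:
  x = (7 - (1)·-3.6500) / (2) = 5.3250
  y = (-12 - (2)·5.1000) / (6) = -3.7000
Change: (0.2250, -0.0500) → max |·| = 0.2250

0.2250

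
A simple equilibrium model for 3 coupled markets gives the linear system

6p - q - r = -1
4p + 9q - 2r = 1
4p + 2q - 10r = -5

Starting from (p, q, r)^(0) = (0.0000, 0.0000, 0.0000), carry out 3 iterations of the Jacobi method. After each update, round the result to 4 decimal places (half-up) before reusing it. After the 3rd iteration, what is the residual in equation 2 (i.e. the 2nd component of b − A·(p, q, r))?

0.0623

Iteration 1:
  p = (-1 - (-1)·0.0000 - (-1)·0.0000) / (6) = -0.1667
  q = (1 - (4)·0.0000 - (-2)·0.0000) / (9) = 0.1111
  r = (-5 - (4)·0.0000 - (2)·0.0000) / (-10) = 0.5000
Iteration 2:
  p = (-1 - (-1)·0.1111 - (-1)·0.5000) / (6) = -0.0648
  q = (1 - (4)·-0.1667 - (-2)·0.5000) / (9) = 0.2963
  r = (-5 - (4)·-0.1667 - (2)·0.1111) / (-10) = 0.4555
Iteration 3:
  p = (-1 - (-1)·0.2963 - (-1)·0.4555) / (6) = -0.0414
  q = (1 - (4)·-0.0648 - (-2)·0.4555) / (9) = 0.2411
  r = (-5 - (4)·-0.0648 - (2)·0.2963) / (-10) = 0.5333
Residual b − A·x = (0.0228, 0.0623, 0.0164)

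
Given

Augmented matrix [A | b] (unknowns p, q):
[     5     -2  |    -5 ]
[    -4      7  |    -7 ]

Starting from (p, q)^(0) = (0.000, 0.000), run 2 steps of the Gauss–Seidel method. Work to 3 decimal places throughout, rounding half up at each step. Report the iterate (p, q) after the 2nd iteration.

Iteration 1:
  p = (-5 - (-2)·0.000) / (5) = -1.000
  q = (-7 - (-4)·-1.000) / (7) = -1.571
Iteration 2:
  p = (-5 - (-2)·-1.571) / (5) = -1.628
  q = (-7 - (-4)·-1.628) / (7) = -1.930

(-1.628, -1.930)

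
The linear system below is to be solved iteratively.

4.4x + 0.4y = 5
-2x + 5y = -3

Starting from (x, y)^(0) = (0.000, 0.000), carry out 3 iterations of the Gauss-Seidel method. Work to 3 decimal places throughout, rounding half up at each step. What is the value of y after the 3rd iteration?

-0.140

Iteration 1:
  x = (5 - (0.4)·0.000) / (4.4) = 1.136
  y = (-3 - (-2)·1.136) / (5) = -0.146
Iteration 2:
  x = (5 - (0.4)·-0.146) / (4.4) = 1.150
  y = (-3 - (-2)·1.150) / (5) = -0.140
Iteration 3:
  x = (5 - (0.4)·-0.140) / (4.4) = 1.149
  y = (-3 - (-2)·1.149) / (5) = -0.140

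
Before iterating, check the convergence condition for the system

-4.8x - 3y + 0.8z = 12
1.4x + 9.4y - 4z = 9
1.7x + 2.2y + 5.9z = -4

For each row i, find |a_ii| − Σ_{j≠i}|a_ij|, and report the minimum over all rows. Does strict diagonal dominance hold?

1

row 1: |-4.8| − (3+0.8) = 1
row 2: |9.4| − (1.4+4) = 4
row 3: |5.9| − (1.7+2.2) = 2
minimum over rows = 1 → strictly diagonally dominant (convergence guaranteed)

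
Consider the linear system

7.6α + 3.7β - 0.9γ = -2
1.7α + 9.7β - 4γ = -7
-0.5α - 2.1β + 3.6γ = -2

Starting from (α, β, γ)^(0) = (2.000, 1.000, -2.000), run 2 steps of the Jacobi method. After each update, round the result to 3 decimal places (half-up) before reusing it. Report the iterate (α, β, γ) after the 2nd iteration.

(0.697, -0.422, -1.799)

Iteration 1:
  α = (-2 - (3.7)·1.000 - (-0.9)·-2.000) / (7.6) = -0.987
  β = (-7 - (1.7)·2.000 - (-4)·-2.000) / (9.7) = -1.897
  γ = (-2 - (-0.5)·2.000 - (-2.1)·1.000) / (3.6) = 0.306
Iteration 2:
  α = (-2 - (3.7)·-1.897 - (-0.9)·0.306) / (7.6) = 0.697
  β = (-7 - (1.7)·-0.987 - (-4)·0.306) / (9.7) = -0.422
  γ = (-2 - (-0.5)·-0.987 - (-2.1)·-1.897) / (3.6) = -1.799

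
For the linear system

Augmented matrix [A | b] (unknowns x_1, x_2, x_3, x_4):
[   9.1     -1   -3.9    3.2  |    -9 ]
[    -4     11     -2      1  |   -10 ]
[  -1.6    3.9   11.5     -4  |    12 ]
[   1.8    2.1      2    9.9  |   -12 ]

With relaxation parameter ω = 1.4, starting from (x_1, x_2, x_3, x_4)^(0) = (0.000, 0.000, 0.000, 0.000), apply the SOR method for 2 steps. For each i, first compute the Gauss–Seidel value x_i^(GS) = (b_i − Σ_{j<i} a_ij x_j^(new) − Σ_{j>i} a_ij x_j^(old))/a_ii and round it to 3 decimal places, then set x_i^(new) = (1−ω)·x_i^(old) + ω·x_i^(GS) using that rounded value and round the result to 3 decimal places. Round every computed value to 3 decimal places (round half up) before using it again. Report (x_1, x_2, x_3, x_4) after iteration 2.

(0.813, 0.648, -0.203, -1.495)

Iteration 1:
  x_1: GS value = (-9 - (-1)·0.000 - (-3.9)·0.000 - (3.2)·0.000) / (9.1) = -0.989;  x_1 ← (1−ω)·0.000 + ω·-0.989 = -1.385
  x_2: GS value = (-10 - (-4)·-1.385 - (-2)·0.000 - (1)·0.000) / (11) = -1.413;  x_2 ← (1−ω)·0.000 + ω·-1.413 = -1.978
  x_3: GS value = (12 - (-1.6)·-1.385 - (3.9)·-1.978 - (-4)·0.000) / (11.5) = 1.522;  x_3 ← (1−ω)·0.000 + ω·1.522 = 2.131
  x_4: GS value = (-12 - (1.8)·-1.385 - (2.1)·-1.978 - (2)·2.131) / (9.9) = -0.971;  x_4 ← (1−ω)·0.000 + ω·-0.971 = -1.359
Iteration 2:
  x_1: GS value = (-9 - (-1)·-1.978 - (-3.9)·2.131 - (3.2)·-1.359) / (9.1) = 0.185;  x_1 ← (1−ω)·-1.385 + ω·0.185 = 0.813
  x_2: GS value = (-10 - (-4)·0.813 - (-2)·2.131 - (1)·-1.359) / (11) = -0.102;  x_2 ← (1−ω)·-1.978 + ω·-0.102 = 0.648
  x_3: GS value = (12 - (-1.6)·0.813 - (3.9)·0.648 - (-4)·-1.359) / (11.5) = 0.464;  x_3 ← (1−ω)·2.131 + ω·0.464 = -0.203
  x_4: GS value = (-12 - (1.8)·0.813 - (2.1)·0.648 - (2)·-0.203) / (9.9) = -1.456;  x_4 ← (1−ω)·-1.359 + ω·-1.456 = -1.495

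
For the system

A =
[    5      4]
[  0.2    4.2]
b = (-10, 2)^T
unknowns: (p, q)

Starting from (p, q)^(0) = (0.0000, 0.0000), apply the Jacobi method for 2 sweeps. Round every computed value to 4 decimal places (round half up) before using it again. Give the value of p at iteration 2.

Iteration 1:
  p = (-10 - (4)·0.0000) / (5) = -2.0000
  q = (2 - (0.2)·0.0000) / (4.2) = 0.4762
Iteration 2:
  p = (-10 - (4)·0.4762) / (5) = -2.3810
  q = (2 - (0.2)·-2.0000) / (4.2) = 0.5714

-2.3810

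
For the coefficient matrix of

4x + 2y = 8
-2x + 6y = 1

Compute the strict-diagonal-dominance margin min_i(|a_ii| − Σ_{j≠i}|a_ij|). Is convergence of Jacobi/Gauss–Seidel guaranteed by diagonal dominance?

2

row 1: |4| − (2) = 2
row 2: |6| − (2) = 4
minimum over rows = 2 → strictly diagonally dominant (convergence guaranteed)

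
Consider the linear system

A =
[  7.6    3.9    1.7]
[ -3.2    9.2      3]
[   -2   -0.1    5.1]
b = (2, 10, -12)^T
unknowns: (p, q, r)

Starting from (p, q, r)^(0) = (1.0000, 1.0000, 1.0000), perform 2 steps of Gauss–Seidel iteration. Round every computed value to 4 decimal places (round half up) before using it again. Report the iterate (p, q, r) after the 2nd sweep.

(0.5225, 2.0927, -2.1070)

Iteration 1:
  p = (2 - (3.9)·1.0000 - (1.7)·1.0000) / (7.6) = -0.4737
  q = (10 - (-3.2)·-0.4737 - (3)·1.0000) / (9.2) = 0.5961
  r = (-12 - (-2)·-0.4737 - (-0.1)·0.5961) / (5.1) = -2.5270
Iteration 2:
  p = (2 - (3.9)·0.5961 - (1.7)·-2.5270) / (7.6) = 0.5225
  q = (10 - (-3.2)·0.5225 - (3)·-2.5270) / (9.2) = 2.0927
  r = (-12 - (-2)·0.5225 - (-0.1)·2.0927) / (5.1) = -2.1070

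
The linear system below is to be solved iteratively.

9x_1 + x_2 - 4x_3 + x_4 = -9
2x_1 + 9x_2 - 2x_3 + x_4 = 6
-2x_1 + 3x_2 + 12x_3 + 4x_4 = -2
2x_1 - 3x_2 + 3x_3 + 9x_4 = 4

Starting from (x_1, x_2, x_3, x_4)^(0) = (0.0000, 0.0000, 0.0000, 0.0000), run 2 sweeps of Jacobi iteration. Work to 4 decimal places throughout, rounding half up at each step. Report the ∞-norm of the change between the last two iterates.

0.5001

Iteration 1:
  x_1 = (-9 - (1)·0.0000 - (-4)·0.0000 - (1)·0.0000) / (9) = -1.0000
  x_2 = (6 - (2)·0.0000 - (-2)·0.0000 - (1)·0.0000) / (9) = 0.6667
  x_3 = (-2 - (-2)·0.0000 - (3)·0.0000 - (4)·0.0000) / (12) = -0.1667
  x_4 = (4 - (2)·0.0000 - (-3)·0.0000 - (3)·0.0000) / (9) = 0.4444
Iteration 2:
  x_1 = (-9 - (1)·0.6667 - (-4)·-0.1667 - (1)·0.4444) / (9) = -1.1975
  x_2 = (6 - (2)·-1.0000 - (-2)·-0.1667 - (1)·0.4444) / (9) = 0.8025
  x_3 = (-2 - (-2)·-1.0000 - (3)·0.6667 - (4)·0.4444) / (12) = -0.6481
  x_4 = (4 - (2)·-1.0000 - (-3)·0.6667 - (3)·-0.1667) / (9) = 0.9445
Change: (-0.1975, 0.1358, -0.4814, 0.5001) → max |·| = 0.5001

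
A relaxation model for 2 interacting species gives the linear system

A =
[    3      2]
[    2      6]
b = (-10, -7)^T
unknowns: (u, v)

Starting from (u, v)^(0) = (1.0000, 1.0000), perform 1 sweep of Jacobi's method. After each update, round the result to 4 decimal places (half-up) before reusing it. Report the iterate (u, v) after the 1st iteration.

(-4.0000, -1.5000)

Iteration 1:
  u = (-10 - (2)·1.0000) / (3) = -4.0000
  v = (-7 - (2)·1.0000) / (6) = -1.5000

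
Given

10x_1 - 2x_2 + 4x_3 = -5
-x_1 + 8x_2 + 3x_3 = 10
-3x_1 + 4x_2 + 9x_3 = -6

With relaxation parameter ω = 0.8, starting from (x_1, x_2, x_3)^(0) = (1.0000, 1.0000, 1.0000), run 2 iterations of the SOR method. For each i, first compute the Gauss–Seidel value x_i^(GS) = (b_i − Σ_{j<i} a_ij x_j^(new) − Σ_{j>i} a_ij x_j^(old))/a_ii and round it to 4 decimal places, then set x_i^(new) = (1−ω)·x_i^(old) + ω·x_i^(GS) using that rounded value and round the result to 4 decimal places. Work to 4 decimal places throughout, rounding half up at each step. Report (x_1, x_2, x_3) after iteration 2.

Iteration 1:
  x_1: GS value = (-5 - (-2)·1.0000 - (4)·1.0000) / (10) = -0.7000;  x_1 ← (1−ω)·1.0000 + ω·-0.7000 = -0.3600
  x_2: GS value = (10 - (-1)·-0.3600 - (3)·1.0000) / (8) = 0.8300;  x_2 ← (1−ω)·1.0000 + ω·0.8300 = 0.8640
  x_3: GS value = (-6 - (-3)·-0.3600 - (4)·0.8640) / (9) = -1.1707;  x_3 ← (1−ω)·1.0000 + ω·-1.1707 = -0.7366
Iteration 2:
  x_1: GS value = (-5 - (-2)·0.8640 - (4)·-0.7366) / (10) = -0.0326;  x_1 ← (1−ω)·-0.3600 + ω·-0.0326 = -0.0981
  x_2: GS value = (10 - (-1)·-0.0981 - (3)·-0.7366) / (8) = 1.5140;  x_2 ← (1−ω)·0.8640 + ω·1.5140 = 1.3840
  x_3: GS value = (-6 - (-3)·-0.0981 - (4)·1.3840) / (9) = -1.3145;  x_3 ← (1−ω)·-0.7366 + ω·-1.3145 = -1.1989

(-0.0981, 1.3840, -1.1989)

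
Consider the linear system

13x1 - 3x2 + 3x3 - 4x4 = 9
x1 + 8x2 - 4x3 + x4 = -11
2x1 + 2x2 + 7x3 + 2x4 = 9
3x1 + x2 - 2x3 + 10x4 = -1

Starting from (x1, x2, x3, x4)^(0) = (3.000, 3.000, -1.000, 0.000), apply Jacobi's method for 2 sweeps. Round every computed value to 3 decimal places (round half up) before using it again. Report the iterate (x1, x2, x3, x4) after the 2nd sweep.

(-0.189, -1.604, 1.896, -0.445)

Iteration 1:
  x1 = (9 - (-3)·3.000 - (3)·-1.000 - (-4)·0.000) / (13) = 1.615
  x2 = (-11 - (1)·3.000 - (-4)·-1.000 - (1)·0.000) / (8) = -2.250
  x3 = (9 - (2)·3.000 - (2)·3.000 - (2)·0.000) / (7) = -0.429
  x4 = (-1 - (3)·3.000 - (1)·3.000 - (-2)·-1.000) / (10) = -1.500
Iteration 2:
  x1 = (9 - (-3)·-2.250 - (3)·-0.429 - (-4)·-1.500) / (13) = -0.189
  x2 = (-11 - (1)·1.615 - (-4)·-0.429 - (1)·-1.500) / (8) = -1.604
  x3 = (9 - (2)·1.615 - (2)·-2.250 - (2)·-1.500) / (7) = 1.896
  x4 = (-1 - (3)·1.615 - (1)·-2.250 - (-2)·-0.429) / (10) = -0.445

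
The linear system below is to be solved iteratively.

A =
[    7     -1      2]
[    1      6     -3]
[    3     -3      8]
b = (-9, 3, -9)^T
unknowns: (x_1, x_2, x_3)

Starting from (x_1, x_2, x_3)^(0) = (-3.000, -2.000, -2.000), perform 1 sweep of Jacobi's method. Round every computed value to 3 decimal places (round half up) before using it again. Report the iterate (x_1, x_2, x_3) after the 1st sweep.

(-1.000, 0.000, -0.750)

Iteration 1:
  x_1 = (-9 - (-1)·-2.000 - (2)·-2.000) / (7) = -1.000
  x_2 = (3 - (1)·-3.000 - (-3)·-2.000) / (6) = 0.000
  x_3 = (-9 - (3)·-3.000 - (-3)·-2.000) / (8) = -0.750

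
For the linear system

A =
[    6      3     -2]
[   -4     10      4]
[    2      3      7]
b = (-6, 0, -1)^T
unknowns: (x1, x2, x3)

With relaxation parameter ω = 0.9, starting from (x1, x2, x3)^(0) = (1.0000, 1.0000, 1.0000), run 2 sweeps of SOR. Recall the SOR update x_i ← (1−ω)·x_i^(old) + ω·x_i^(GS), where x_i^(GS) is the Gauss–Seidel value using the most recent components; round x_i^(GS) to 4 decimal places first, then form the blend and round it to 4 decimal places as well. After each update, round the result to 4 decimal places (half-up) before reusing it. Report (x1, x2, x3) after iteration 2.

Iteration 1:
  x1: GS value = (-6 - (3)·1.0000 - (-2)·1.0000) / (6) = -1.1667;  x1 ← (1−ω)·1.0000 + ω·-1.1667 = -0.9500
  x2: GS value = (0 - (-4)·-0.9500 - (4)·1.0000) / (10) = -0.7800;  x2 ← (1−ω)·1.0000 + ω·-0.7800 = -0.6020
  x3: GS value = (-1 - (2)·-0.9500 - (3)·-0.6020) / (7) = 0.3866;  x3 ← (1−ω)·1.0000 + ω·0.3866 = 0.4479
Iteration 2:
  x1: GS value = (-6 - (3)·-0.6020 - (-2)·0.4479) / (6) = -0.5497;  x1 ← (1−ω)·-0.9500 + ω·-0.5497 = -0.5897
  x2: GS value = (0 - (-4)·-0.5897 - (4)·0.4479) / (10) = -0.4150;  x2 ← (1−ω)·-0.6020 + ω·-0.4150 = -0.4337
  x3: GS value = (-1 - (2)·-0.5897 - (3)·-0.4337) / (7) = 0.2115;  x3 ← (1−ω)·0.4479 + ω·0.2115 = 0.2351

(-0.5897, -0.4337, 0.2351)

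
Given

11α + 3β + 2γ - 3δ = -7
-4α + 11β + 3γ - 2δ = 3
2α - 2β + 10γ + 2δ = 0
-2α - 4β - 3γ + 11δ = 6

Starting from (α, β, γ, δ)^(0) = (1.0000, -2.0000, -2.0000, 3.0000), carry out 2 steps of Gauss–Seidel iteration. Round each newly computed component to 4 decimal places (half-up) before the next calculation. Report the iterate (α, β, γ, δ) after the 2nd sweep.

(-0.6889, 0.3778, -0.0380, 0.5472)

Iteration 1:
  α = (-7 - (3)·-2.0000 - (2)·-2.0000 - (-3)·3.0000) / (11) = 1.0909
  β = (3 - (-4)·1.0909 - (3)·-2.0000 - (-2)·3.0000) / (11) = 1.7603
  γ = (0 - (2)·1.0909 - (-2)·1.7603 - (2)·3.0000) / (10) = -0.4661
  δ = (6 - (-2)·1.0909 - (-4)·1.7603 - (-3)·-0.4661) / (11) = 1.2568
Iteration 2:
  α = (-7 - (3)·1.7603 - (2)·-0.4661 - (-3)·1.2568) / (11) = -0.6889
  β = (3 - (-4)·-0.6889 - (3)·-0.4661 - (-2)·1.2568) / (11) = 0.3778
  γ = (0 - (2)·-0.6889 - (-2)·0.3778 - (2)·1.2568) / (10) = -0.0380
  δ = (6 - (-2)·-0.6889 - (-4)·0.3778 - (-3)·-0.0380) / (11) = 0.5472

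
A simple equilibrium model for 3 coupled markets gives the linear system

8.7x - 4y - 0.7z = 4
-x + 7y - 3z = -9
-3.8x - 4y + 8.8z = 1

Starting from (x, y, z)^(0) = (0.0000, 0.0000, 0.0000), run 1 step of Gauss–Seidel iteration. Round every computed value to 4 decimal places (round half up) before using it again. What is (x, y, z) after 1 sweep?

Iteration 1:
  x = (4 - (-4)·0.0000 - (-0.7)·0.0000) / (8.7) = 0.4598
  y = (-9 - (-1)·0.4598 - (-3)·0.0000) / (7) = -1.2200
  z = (1 - (-3.8)·0.4598 - (-4)·-1.2200) / (8.8) = -0.2424

(0.4598, -1.2200, -0.2424)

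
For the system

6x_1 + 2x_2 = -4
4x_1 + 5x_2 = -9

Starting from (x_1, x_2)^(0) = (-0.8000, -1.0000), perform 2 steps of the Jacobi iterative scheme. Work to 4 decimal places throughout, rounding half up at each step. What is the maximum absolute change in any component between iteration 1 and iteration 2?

0.3734

Iteration 1:
  x_1 = (-4 - (2)·-1.0000) / (6) = -0.3333
  x_2 = (-9 - (4)·-0.8000) / (5) = -1.1600
Iteration 2:
  x_1 = (-4 - (2)·-1.1600) / (6) = -0.2800
  x_2 = (-9 - (4)·-0.3333) / (5) = -1.5334
Change: (0.0533, -0.3734) → max |·| = 0.3734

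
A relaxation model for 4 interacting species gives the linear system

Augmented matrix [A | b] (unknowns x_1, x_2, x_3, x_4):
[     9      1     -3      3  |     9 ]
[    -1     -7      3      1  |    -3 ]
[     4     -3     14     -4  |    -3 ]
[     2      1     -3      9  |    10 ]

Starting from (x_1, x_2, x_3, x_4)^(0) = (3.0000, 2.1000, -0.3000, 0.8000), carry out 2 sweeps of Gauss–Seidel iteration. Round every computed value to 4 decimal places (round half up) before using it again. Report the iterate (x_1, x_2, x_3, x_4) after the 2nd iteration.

Iteration 1:
  x_1 = (9 - (1)·2.1000 - (-3)·-0.3000 - (3)·0.8000) / (9) = 0.4000
  x_2 = (-3 - (-1)·0.4000 - (3)·-0.3000 - (1)·0.8000) / (-7) = 0.3571
  x_3 = (-3 - (4)·0.4000 - (-3)·0.3571 - (-4)·0.8000) / (14) = -0.0235
  x_4 = (10 - (2)·0.4000 - (1)·0.3571 - (-3)·-0.0235) / (9) = 0.9747
Iteration 2:
  x_1 = (9 - (1)·0.3571 - (-3)·-0.0235 - (3)·0.9747) / (9) = 0.6276
  x_2 = (-3 - (-1)·0.6276 - (3)·-0.0235 - (1)·0.9747) / (-7) = 0.4681
  x_3 = (-3 - (4)·0.6276 - (-3)·0.4681 - (-4)·0.9747) / (14) = -0.0148
  x_4 = (10 - (2)·0.6276 - (1)·0.4681 - (-3)·-0.0148) / (9) = 0.9147

(0.6276, 0.4681, -0.0148, 0.9147)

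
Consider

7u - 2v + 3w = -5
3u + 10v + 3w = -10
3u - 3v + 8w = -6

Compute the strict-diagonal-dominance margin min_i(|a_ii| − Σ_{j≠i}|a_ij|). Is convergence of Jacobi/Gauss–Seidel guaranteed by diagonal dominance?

row 1: |7| − (2+3) = 2
row 2: |10| − (3+3) = 4
row 3: |8| − (3+3) = 2
minimum over rows = 2 → strictly diagonally dominant (convergence guaranteed)

2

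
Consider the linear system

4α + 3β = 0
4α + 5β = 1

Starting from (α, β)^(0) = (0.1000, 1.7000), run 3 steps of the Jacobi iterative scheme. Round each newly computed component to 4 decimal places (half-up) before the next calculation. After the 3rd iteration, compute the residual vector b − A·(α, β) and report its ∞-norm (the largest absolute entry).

Iteration 1:
  α = (0 - (3)·1.7000) / (4) = -1.2750
  β = (1 - (4)·0.1000) / (5) = 0.1200
Iteration 2:
  α = (0 - (3)·0.1200) / (4) = -0.0900
  β = (1 - (4)·-1.2750) / (5) = 1.2200
Iteration 3:
  α = (0 - (3)·1.2200) / (4) = -0.9150
  β = (1 - (4)·-0.0900) / (5) = 0.2720
Residual b − A·x = (2.8440, 3.3000); ∞-norm = 3.3000

3.3000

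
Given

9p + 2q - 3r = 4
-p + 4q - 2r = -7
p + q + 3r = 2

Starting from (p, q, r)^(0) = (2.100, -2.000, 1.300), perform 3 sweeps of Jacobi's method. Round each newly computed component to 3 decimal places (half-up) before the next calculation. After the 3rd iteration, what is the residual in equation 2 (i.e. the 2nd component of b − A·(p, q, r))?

Iteration 1:
  p = (4 - (2)·-2.000 - (-3)·1.300) / (9) = 1.322
  q = (-7 - (-1)·2.100 - (-2)·1.300) / (4) = -0.575
  r = (2 - (1)·2.100 - (1)·-2.000) / (3) = 0.633
Iteration 2:
  p = (4 - (2)·-0.575 - (-3)·0.633) / (9) = 0.783
  q = (-7 - (-1)·1.322 - (-2)·0.633) / (4) = -1.103
  r = (2 - (1)·1.322 - (1)·-0.575) / (3) = 0.418
Iteration 3:
  p = (4 - (2)·-1.103 - (-3)·0.418) / (9) = 0.829
  q = (-7 - (-1)·0.783 - (-2)·0.418) / (4) = -1.345
  r = (2 - (1)·0.783 - (1)·-1.103) / (3) = 0.773
Residual b − A·x = (1.548, 0.755, 0.197)

0.755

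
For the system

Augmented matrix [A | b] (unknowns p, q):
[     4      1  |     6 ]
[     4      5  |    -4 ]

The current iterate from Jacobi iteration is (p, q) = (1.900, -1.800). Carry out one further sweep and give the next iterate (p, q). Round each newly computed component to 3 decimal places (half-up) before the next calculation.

(1.950, -2.320)

One sweep:
  p = (6 - (1)·-1.800) / (4) = 1.950
  q = (-4 - (4)·1.900) / (5) = -2.320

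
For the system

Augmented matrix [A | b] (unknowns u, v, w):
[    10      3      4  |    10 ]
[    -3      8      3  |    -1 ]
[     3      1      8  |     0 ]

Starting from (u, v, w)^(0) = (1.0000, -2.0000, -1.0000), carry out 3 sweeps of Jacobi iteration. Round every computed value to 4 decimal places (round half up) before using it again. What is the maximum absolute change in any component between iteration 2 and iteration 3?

Iteration 1:
  u = (10 - (3)·-2.0000 - (4)·-1.0000) / (10) = 2.0000
  v = (-1 - (-3)·1.0000 - (3)·-1.0000) / (8) = 0.6250
  w = (0 - (3)·1.0000 - (1)·-2.0000) / (8) = -0.1250
Iteration 2:
  u = (10 - (3)·0.6250 - (4)·-0.1250) / (10) = 0.8625
  v = (-1 - (-3)·2.0000 - (3)·-0.1250) / (8) = 0.6719
  w = (0 - (3)·2.0000 - (1)·0.6250) / (8) = -0.8281
Iteration 3:
  u = (10 - (3)·0.6719 - (4)·-0.8281) / (10) = 1.1297
  v = (-1 - (-3)·0.8625 - (3)·-0.8281) / (8) = 0.5090
  w = (0 - (3)·0.8625 - (1)·0.6719) / (8) = -0.4074
Change: (0.2672, -0.1629, 0.4207) → max |·| = 0.4207

0.4207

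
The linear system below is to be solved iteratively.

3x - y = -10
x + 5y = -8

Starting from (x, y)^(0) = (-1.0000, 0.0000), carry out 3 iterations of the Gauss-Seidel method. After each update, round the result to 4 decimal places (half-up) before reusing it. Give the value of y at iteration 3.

Iteration 1:
  x = (-10 - (-1)·0.0000) / (3) = -3.3333
  y = (-8 - (1)·-3.3333) / (5) = -0.9333
Iteration 2:
  x = (-10 - (-1)·-0.9333) / (3) = -3.6444
  y = (-8 - (1)·-3.6444) / (5) = -0.8711
Iteration 3:
  x = (-10 - (-1)·-0.8711) / (3) = -3.6237
  y = (-8 - (1)·-3.6237) / (5) = -0.8753

-0.8753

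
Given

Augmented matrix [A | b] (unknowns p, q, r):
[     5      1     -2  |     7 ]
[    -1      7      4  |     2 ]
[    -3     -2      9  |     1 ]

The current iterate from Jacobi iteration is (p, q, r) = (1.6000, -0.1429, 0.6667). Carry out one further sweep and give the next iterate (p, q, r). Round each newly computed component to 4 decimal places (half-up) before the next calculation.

One sweep:
  p = (7 - (1)·-0.1429 - (-2)·0.6667) / (5) = 1.6953
  q = (2 - (-1)·1.6000 - (4)·0.6667) / (7) = 0.1333
  r = (1 - (-3)·1.6000 - (-2)·-0.1429) / (9) = 0.6127

(1.6953, 0.1333, 0.6127)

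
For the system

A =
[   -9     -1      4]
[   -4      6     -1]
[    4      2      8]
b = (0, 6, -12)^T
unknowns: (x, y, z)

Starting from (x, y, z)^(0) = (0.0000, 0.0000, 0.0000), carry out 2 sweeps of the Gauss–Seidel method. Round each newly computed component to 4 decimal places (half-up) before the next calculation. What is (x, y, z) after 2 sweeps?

(-0.8889, 0.1157, -1.0845)

Iteration 1:
  x = (0 - (-1)·0.0000 - (4)·0.0000) / (-9) = 0.0000
  y = (6 - (-4)·0.0000 - (-1)·0.0000) / (6) = 1.0000
  z = (-12 - (4)·0.0000 - (2)·1.0000) / (8) = -1.7500
Iteration 2:
  x = (0 - (-1)·1.0000 - (4)·-1.7500) / (-9) = -0.8889
  y = (6 - (-4)·-0.8889 - (-1)·-1.7500) / (6) = 0.1157
  z = (-12 - (4)·-0.8889 - (2)·0.1157) / (8) = -1.0845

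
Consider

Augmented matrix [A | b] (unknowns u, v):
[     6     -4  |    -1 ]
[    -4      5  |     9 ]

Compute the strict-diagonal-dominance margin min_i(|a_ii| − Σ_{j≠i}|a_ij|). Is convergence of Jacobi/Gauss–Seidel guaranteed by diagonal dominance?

row 1: |6| − (4) = 2
row 2: |5| − (4) = 1
minimum over rows = 1 → strictly diagonally dominant (convergence guaranteed)

1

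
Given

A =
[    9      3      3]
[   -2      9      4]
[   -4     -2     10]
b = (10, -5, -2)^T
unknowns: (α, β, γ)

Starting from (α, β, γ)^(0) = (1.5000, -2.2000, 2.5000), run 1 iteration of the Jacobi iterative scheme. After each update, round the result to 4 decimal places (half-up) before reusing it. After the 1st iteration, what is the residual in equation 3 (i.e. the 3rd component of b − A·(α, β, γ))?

Iteration 1:
  α = (10 - (3)·-2.2000 - (3)·2.5000) / (9) = 1.0111
  β = (-5 - (-2)·1.5000 - (4)·2.5000) / (9) = -1.3333
  γ = (-2 - (-4)·1.5000 - (-2)·-2.2000) / (10) = -0.0400
Residual b − A·x = (5.0200, 9.1819, -0.2222)

-0.2222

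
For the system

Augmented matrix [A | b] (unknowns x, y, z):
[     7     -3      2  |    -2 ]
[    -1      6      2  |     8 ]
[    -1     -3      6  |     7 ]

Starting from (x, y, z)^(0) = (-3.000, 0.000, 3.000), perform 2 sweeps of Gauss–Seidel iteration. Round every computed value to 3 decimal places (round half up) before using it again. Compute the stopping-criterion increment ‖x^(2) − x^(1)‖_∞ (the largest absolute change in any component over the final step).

0.754

Iteration 1:
  x = (-2 - (-3)·0.000 - (2)·3.000) / (7) = -1.143
  y = (8 - (-1)·-1.143 - (2)·3.000) / (6) = 0.143
  z = (7 - (-1)·-1.143 - (-3)·0.143) / (6) = 1.048
Iteration 2:
  x = (-2 - (-3)·0.143 - (2)·1.048) / (7) = -0.524
  y = (8 - (-1)·-0.524 - (2)·1.048) / (6) = 0.897
  z = (7 - (-1)·-0.524 - (-3)·0.897) / (6) = 1.528
Change: (0.619, 0.754, 0.480) → max |·| = 0.754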